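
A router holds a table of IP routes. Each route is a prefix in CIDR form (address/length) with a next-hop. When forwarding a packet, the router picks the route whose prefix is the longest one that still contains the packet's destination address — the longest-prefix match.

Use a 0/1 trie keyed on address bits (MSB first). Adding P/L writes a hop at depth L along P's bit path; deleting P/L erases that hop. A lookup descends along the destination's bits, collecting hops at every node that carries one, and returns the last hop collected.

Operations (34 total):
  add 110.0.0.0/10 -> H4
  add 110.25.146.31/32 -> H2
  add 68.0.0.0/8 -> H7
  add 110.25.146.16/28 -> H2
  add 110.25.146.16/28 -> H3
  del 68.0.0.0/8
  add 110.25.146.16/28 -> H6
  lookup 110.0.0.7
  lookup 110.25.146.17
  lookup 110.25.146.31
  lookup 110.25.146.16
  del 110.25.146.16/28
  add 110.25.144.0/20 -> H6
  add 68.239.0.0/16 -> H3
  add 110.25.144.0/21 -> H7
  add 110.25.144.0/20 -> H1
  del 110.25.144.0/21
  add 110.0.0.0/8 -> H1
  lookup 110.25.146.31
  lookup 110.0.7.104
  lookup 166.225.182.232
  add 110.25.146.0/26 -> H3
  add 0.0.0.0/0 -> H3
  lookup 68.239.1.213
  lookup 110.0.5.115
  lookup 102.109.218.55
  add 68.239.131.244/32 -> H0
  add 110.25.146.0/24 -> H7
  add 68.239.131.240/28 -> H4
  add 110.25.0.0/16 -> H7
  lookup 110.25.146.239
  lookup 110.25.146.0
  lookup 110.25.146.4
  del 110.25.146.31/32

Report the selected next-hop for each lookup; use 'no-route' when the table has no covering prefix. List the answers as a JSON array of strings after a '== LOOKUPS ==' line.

Apply in order:
  add 110.0.0.0/10 -> H4 at depth 10
  add 110.25.146.31/32 -> H2 at depth 32
  add 68.0.0.0/8 -> H7 at depth 8
  add 110.25.146.16/28 -> H2 at depth 28
  add 110.25.146.16/28 -> H3 at depth 28
  - 68.0.0.0/8 clear@8
  add 110.25.146.16/28 -> H6 at depth 28
  Q 110.0.0.7: descend 01101110000 ; hops seen [H4] ; pick H4
  Q 110.25.146.17: descend 0110111000011001100100100001 ; hops seen [H4,H6] ; pick H6
  Q 110.25.146.31: descend 01101110000110011001001000011111 ; hops seen [H4,H6,H2] ; pick H2
  Q 110.25.146.16: descend 0110111000011001100100100001 ; hops seen [H4,H6] ; pick H6
  - 110.25.146.16/28 clear@28
  add 110.25.144.0/20 -> H6 at depth 20
  add 68.239.0.0/16 -> H3 at depth 16
  add 110.25.144.0/21 -> H7 at depth 21
  add 110.25.144.0/20 -> H1 at depth 20
  - 110.25.144.0/21 clear@21
  add 110.0.0.0/8 -> H1 at depth 8
  Q 110.25.146.31: descend 01101110000110011001001000011111 ; hops seen [H1,H4,H1,H2] ; pick H2
  Q 110.0.7.104: descend 01101110000 ; hops seen [H1,H4] ; pick H4
  Q 166.225.182.232: descend ε ; hops seen [∅] ; pick no-route
  add 110.25.146.0/26 -> H3 at depth 26
  add 0.0.0.0/0 -> H3 at depth 0
  Q 68.239.1.213: descend 0100010011101111 ; hops seen [H3,H3] ; pick H3
  Q 110.0.5.115: descend 01101110000 ; hops seen [H3,H1,H4] ; pick H4
  Q 102.109.218.55: descend 0110 ; hops seen [H3] ; pick H3
  add 68.239.131.244/32 -> H0 at depth 32
  add 110.25.146.0/24 -> H7 at depth 24
  add 68.239.131.240/28 -> H4 at depth 28
  add 110.25.0.0/16 -> H7 at depth 16
  Q 110.25.146.239: descend 011011100001100110010010 ; hops seen [H3,H1,H4,H7,H1,H7] ; pick H7
  Q 110.25.146.0: descend 011011100001100110010010000 ; hops seen [H3,H1,H4,H7,H1,H7,H3] ; pick H3
  Q 110.25.146.4: descend 011011100001100110010010000 ; hops seen [H3,H1,H4,H7,H1,H7,H3] ; pick H3
  - 110.25.146.31/32 clear@32

== LOOKUPS ==
["H4","H6","H2","H6","H2","H4","no-route","H3","H4","H3","H7","H3","H3"]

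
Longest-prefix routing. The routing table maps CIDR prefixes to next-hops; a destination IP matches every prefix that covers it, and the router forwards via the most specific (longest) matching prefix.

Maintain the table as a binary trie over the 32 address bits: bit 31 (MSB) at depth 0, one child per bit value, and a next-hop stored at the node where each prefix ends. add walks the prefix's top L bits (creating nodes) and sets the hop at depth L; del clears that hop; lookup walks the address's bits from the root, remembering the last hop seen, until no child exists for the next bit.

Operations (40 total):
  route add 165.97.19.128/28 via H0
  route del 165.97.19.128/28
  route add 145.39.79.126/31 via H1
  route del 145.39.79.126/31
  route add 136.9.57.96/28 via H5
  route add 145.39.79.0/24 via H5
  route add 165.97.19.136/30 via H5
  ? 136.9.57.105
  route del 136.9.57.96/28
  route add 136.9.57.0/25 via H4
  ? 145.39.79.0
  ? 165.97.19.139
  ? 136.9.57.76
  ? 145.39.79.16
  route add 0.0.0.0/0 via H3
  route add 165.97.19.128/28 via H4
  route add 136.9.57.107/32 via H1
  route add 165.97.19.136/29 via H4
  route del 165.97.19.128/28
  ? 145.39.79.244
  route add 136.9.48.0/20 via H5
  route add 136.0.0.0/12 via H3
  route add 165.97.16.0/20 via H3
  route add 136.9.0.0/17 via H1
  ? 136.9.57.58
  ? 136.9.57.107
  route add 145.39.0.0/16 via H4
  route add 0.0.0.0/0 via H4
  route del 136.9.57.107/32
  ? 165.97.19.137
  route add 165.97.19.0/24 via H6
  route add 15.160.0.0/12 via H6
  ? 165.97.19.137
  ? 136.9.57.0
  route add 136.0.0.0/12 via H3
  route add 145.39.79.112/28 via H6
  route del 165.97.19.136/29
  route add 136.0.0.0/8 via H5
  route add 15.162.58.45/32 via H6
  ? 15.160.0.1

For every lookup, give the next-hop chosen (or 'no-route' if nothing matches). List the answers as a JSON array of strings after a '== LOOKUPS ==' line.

Process each operation:
  + 165.97.19.128/28 (H0) depth=28
  - 165.97.19.128/28 clear@28
  + 145.39.79.126/31 (H1) depth=31
  - 145.39.79.126/31 clear@31
  + 136.9.57.96/28 (H5) depth=28
  + 145.39.79.0/24 (H5) depth=24
  + 165.97.19.136/30 (H5) depth=30
  ? 136.9.57.105  path d0:-→d1:-→d2:-→d3:-→d4:-→d5:-→d6:-→d7:-→d8:-→d9:-→d10:-→d11:-→d12:-→d13:-→d14:-→d15:-→d16:-→d17:-→d18:-→d19:-→d20:-→d21:-→d22:-→d23:-→d24:-→d25:-→d26:-→d27:-→d28:H5  best=H5
  - 136.9.57.96/28 clear@28
  + 136.9.57.0/25 (H4) depth=25
  ? 145.39.79.0  path d0:-→d1:-→d2:-→d3:-→d4:-→d5:-→d6:-→d7:-→d8:-→d9:-→d10:-→d11:-→d12:-→d13:-→d14:-→d15:-→d16:-→d17:-→d18:-→d19:-→d20:-→d21:-→d22:-→d23:-→d24:H5→d25:-  best=H5
  ? 165.97.19.139  path d0:-→d1:-→d2:-→d3:-→d4:-→d5:-→d6:-→d7:-→d8:-→d9:-→d10:-→d11:-→d12:-→d13:-→d14:-→d15:-→d16:-→d17:-→d18:-→d19:-→d20:-→d21:-→d22:-→d23:-→d24:-→d25:-→d26:-→d27:-→d28:-→d29:-→d30:H5  best=H5
  ? 136.9.57.76  path d0:-→d1:-→d2:-→d3:-→d4:-→d5:-→d6:-→d7:-→d8:-→d9:-→d10:-→d11:-→d12:-→d13:-→d14:-→d15:-→d16:-→d17:-→d18:-→d19:-→d20:-→d21:-→d22:-→d23:-→d24:-→d25:H4→d26:-  best=H4
  ? 145.39.79.16  path d0:-→d1:-→d2:-→d3:-→d4:-→d5:-→d6:-→d7:-→d8:-→d9:-→d10:-→d11:-→d12:-→d13:-→d14:-→d15:-→d16:-→d17:-→d18:-→d19:-→d20:-→d21:-→d22:-→d23:-→d24:H5→d25:-  best=H5
  + 0.0.0.0/0 (H3) depth=0
  + 165.97.19.128/28 (H4) depth=28
  + 136.9.57.107/32 (H1) depth=32
  + 165.97.19.136/29 (H4) depth=29
  - 165.97.19.128/28 clear@28
  ? 145.39.79.244  path d0:H3→d1:-→d2:-→d3:-→d4:-→d5:-→d6:-→d7:-→d8:-→d9:-→d10:-→d11:-→d12:-→d13:-→d14:-→d15:-→d16:-→d17:-→d18:-→d19:-→d20:-→d21:-→d22:-→d23:-→d24:H5  best=H5
  + 136.9.48.0/20 (H5) depth=20
  + 136.0.0.0/12 (H3) depth=12
  + 165.97.16.0/20 (H3) depth=20
  + 136.9.0.0/17 (H1) depth=17
  ? 136.9.57.58  path d0:H3→d1:-→d2:-→d3:-→d4:-→d5:-→d6:-→d7:-→d8:-→d9:-→d10:-→d11:-→d12:H3→d13:-→d14:-→d15:-→d16:-→d17:H1→d18:-→d19:-→d20:H5→d21:-→d22:-→d23:-→d24:-→d25:H4  best=H4
  ? 136.9.57.107  path d0:H3→d1:-→d2:-→d3:-→d4:-→d5:-→d6:-→d7:-→d8:-→d9:-→d10:-→d11:-→d12:H3→d13:-→d14:-→d15:-→d16:-→d17:H1→d18:-→d19:-→d20:H5→d21:-→d22:-→d23:-→d24:-→d25:H4→d26:-→d27:-→d28:-→d29:-→d30:-→d31:-→d32:H1  best=H1
  + 145.39.0.0/16 (H4) depth=16
  + 0.0.0.0/0 (H4) depth=0
  - 136.9.57.107/32 clear@32
  ? 165.97.19.137  path d0:H4→d1:-→d2:-→d3:-→d4:-→d5:-→d6:-→d7:-→d8:-→d9:-→d10:-→d11:-→d12:-→d13:-→d14:-→d15:-→d16:-→d17:-→d18:-→d19:-→d20:H3→d21:-→d22:-→d23:-→d24:-→d25:-→d26:-→d27:-→d28:-→d29:H4→d30:H5  best=H5
  + 165.97.19.0/24 (H6) depth=24
  + 15.160.0.0/12 (H6) depth=12
  ? 165.97.19.137  path d0:H4→d1:-→d2:-→d3:-→d4:-→d5:-→d6:-→d7:-→d8:-→d9:-→d10:-→d11:-→d12:-→d13:-→d14:-→d15:-→d16:-→d17:-→d18:-→d19:-→d20:H3→d21:-→d22:-→d23:-→d24:H6→d25:-→d26:-→d27:-→d28:-→d29:H4→d30:H5  best=H5
  ? 136.9.57.0  path d0:H4→d1:-→d2:-→d3:-→d4:-→d5:-→d6:-→d7:-→d8:-→d9:-→d10:-→d11:-→d12:H3→d13:-→d14:-→d15:-→d16:-→d17:H1→d18:-→d19:-→d20:H5→d21:-→d22:-→d23:-→d24:-→d25:H4  best=H4
  + 136.0.0.0/12 (H3) depth=12
  + 145.39.79.112/28 (H6) depth=28
  - 165.97.19.136/29 clear@29
  + 136.0.0.0/8 (H5) depth=8
  + 15.162.58.45/32 (H6) depth=32
  ? 15.160.0.1  path d0:H4→d1:-→d2:-→d3:-→d4:-→d5:-→d6:-→d7:-→d8:-→d9:-→d10:-→d11:-→d12:H6→d13:-→d14:-  best=H6

== LOOKUPS ==
["H5","H5","H5","H4","H5","H5","H4","H1","H5","H5","H4","H6"]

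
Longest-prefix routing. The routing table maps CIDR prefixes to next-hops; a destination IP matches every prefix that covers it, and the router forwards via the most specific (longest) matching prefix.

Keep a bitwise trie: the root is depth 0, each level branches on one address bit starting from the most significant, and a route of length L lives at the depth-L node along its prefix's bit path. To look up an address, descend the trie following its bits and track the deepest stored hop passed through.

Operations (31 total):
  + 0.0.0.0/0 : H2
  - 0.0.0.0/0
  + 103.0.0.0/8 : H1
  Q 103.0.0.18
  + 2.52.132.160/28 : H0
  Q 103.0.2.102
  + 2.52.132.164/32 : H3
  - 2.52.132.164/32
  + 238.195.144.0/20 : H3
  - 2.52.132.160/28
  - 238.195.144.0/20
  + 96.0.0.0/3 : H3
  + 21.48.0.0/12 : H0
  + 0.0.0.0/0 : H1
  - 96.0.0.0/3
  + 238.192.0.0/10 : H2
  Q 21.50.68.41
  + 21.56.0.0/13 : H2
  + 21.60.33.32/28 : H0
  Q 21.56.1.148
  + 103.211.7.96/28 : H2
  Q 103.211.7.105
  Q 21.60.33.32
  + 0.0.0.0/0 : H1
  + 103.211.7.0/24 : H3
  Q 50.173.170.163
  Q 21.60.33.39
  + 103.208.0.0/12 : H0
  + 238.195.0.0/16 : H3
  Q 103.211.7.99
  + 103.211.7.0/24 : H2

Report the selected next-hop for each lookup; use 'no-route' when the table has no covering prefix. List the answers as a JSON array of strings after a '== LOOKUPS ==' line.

Apply in order:
  + 0.0.0.0/0 (H2) depth=0
  - 0.0.0.0/0 clear@0
  + 103.0.0.0/8 (H1) depth=8
  Q 103.0.0.18: descend 01100111 ; hops seen [H1] ; pick H1
  + 2.52.132.160/28 (H0) depth=28
  Q 103.0.2.102: descend 01100111 ; hops seen [H1] ; pick H1
  + 2.52.132.164/32 (H3) depth=32
  - 2.52.132.164/32 clear@32
  + 238.195.144.0/20 (H3) depth=20
  - 2.52.132.160/28 clear@28
  - 238.195.144.0/20 clear@20
  + 96.0.0.0/3 (H3) depth=3
  + 21.48.0.0/12 (H0) depth=12
  + 0.0.0.0/0 (H1) depth=0
  - 96.0.0.0/3 clear@3
  + 238.192.0.0/10 (H2) depth=10
  Q 21.50.68.41: descend 000101010011 ; hops seen [H1,H0] ; pick H0
  + 21.56.0.0/13 (H2) depth=13
  + 21.60.33.32/28 (H0) depth=28
  Q 21.56.1.148: descend 0001010100111 ; hops seen [H1,H0,H2] ; pick H2
  + 103.211.7.96/28 (H2) depth=28
  Q 103.211.7.105: descend 0110011111010011000001110110 ; hops seen [H1,H1,H2] ; pick H2
  Q 21.60.33.32: descend 0001010100111100001000010010 ; hops seen [H1,H0,H2,H0] ; pick H0
  + 0.0.0.0/0 (H1) depth=0
  + 103.211.7.0/24 (H3) depth=24
  Q 50.173.170.163: descend 00 ; hops seen [H1] ; pick H1
  Q 21.60.33.39: descend 0001010100111100001000010010 ; hops seen [H1,H0,H2,H0] ; pick H0
  + 103.208.0.0/12 (H0) depth=12
  + 238.195.0.0/16 (H3) depth=16
  Q 103.211.7.99: descend 0110011111010011000001110110 ; hops seen [H1,H1,H0,H3,H2] ; pick H2
  + 103.211.7.0/24 (H2) depth=24

== LOOKUPS ==
["H1","H1","H0","H2","H2","H0","H1","H0","H2"]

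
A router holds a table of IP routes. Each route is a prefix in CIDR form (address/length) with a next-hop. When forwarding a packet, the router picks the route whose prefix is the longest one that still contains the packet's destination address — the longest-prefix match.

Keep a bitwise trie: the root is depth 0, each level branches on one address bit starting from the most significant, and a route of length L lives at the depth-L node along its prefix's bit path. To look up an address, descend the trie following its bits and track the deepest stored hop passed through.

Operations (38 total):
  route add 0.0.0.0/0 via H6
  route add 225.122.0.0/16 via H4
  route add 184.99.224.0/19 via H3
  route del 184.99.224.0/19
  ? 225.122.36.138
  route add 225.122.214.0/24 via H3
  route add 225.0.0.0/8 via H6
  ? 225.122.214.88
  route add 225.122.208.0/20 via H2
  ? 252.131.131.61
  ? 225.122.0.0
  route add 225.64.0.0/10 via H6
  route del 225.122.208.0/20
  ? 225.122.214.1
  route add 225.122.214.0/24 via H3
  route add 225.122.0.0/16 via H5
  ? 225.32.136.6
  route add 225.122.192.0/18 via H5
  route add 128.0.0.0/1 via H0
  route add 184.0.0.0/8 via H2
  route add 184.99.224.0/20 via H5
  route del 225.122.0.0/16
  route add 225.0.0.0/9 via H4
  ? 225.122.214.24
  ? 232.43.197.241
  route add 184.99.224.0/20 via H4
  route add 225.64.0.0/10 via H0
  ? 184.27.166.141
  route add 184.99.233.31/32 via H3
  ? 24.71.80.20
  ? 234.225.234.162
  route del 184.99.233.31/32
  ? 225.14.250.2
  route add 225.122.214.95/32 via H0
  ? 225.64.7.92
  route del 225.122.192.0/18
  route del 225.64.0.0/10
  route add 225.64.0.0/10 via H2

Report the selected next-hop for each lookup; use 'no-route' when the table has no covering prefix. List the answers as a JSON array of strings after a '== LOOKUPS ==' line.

Apply in order:
  add 0.0.0.0/0 -> H6 at depth 0
  add 225.122.0.0/16 -> H4 at depth 16
  add 184.99.224.0/19 -> H3 at depth 19
  - 184.99.224.0/19 clear@19
  lookup 225.122.36.138: bits 1110000101111010 walk d0:H6→d1:-→d2:-→d3:-→d4:-→d5:-→d6:-→d7:-→d8:-→d9:-→d10:-→d11:-→d12:-→d13:-→d14:-→d15:-→d16:H4 -> H4
  add 225.122.214.0/24 -> H3 at depth 24
  add 225.0.0.0/8 -> H6 at depth 8
  lookup 225.122.214.88: bits 111000010111101011010110 walk d0:H6→d1:-→d2:-→d3:-→d4:-→d5:-→d6:-→d7:-→d8:H6→d9:-→d10:-→d11:-→d12:-→d13:-→d14:-→d15:-→d16:H4→d17:-→d18:-→d19:-→d20:-→d21:-→d22:-→d23:-→d24:H3 -> H3
  add 225.122.208.0/20 -> H2 at depth 20
  lookup 252.131.131.61: bits 111 walk d0:H6→d1:-→d2:-→d3:- -> H6
  lookup 225.122.0.0: bits 1110000101111010 walk d0:H6→d1:-→d2:-→d3:-→d4:-→d5:-→d6:-→d7:-→d8:H6→d9:-→d10:-→d11:-→d12:-→d13:-→d14:-→d15:-→d16:H4 -> H4
  add 225.64.0.0/10 -> H6 at depth 10
  - 225.122.208.0/20 clear@20
  lookup 225.122.214.1: bits 111000010111101011010110 walk d0:H6→d1:-→d2:-→d3:-→d4:-→d5:-→d6:-→d7:-→d8:H6→d9:-→d10:H6→d11:-→d12:-→d13:-→d14:-→d15:-→d16:H4→d17:-→d18:-→d19:-→d20:-→d21:-→d22:-→d23:-→d24:H3 -> H3
  add 225.122.214.0/24 -> H3 at depth 24
  add 225.122.0.0/16 -> H5 at depth 16
  lookup 225.32.136.6: bits 111000010 walk d0:H6→d1:-→d2:-→d3:-→d4:-→d5:-→d6:-→d7:-→d8:H6→d9:- -> H6
  add 225.122.192.0/18 -> H5 at depth 18
  add 128.0.0.0/1 -> H0 at depth 1
  add 184.0.0.0/8 -> H2 at depth 8
  add 184.99.224.0/20 -> H5 at depth 20
  - 225.122.0.0/16 clear@16
  add 225.0.0.0/9 -> H4 at depth 9
  lookup 225.122.214.24: bits 111000010111101011010110 walk d0:H6→d1:H0→d2:-→d3:-→d4:-→d5:-→d6:-→d7:-→d8:H6→d9:H4→d10:H6→d11:-→d12:-→d13:-→d14:-→d15:-→d16:-→d17:-→d18:H5→d19:-→d20:-→d21:-→d22:-→d23:-→d24:H3 -> H3
  lookup 232.43.197.241: bits 1110 walk d0:H6→d1:H0→d2:-→d3:-→d4:- -> H0
  add 184.99.224.0/20 -> H4 at depth 20
  add 225.64.0.0/10 -> H0 at depth 10
  lookup 184.27.166.141: bits 101110000 walk d0:H6→d1:H0→d2:-→d3:-→d4:-→d5:-→d6:-→d7:-→d8:H2→d9:- -> H2
  add 184.99.233.31/32 -> H3 at depth 32
  lookup 24.71.80.20: bits ε walk d0:H6 -> H6
  lookup 234.225.234.162: bits 1110 walk d0:H6→d1:H0→d2:-→d3:-→d4:- -> H0
  - 184.99.233.31/32 clear@32
  lookup 225.14.250.2: bits 111000010 walk d0:H6→d1:H0→d2:-→d3:-→d4:-→d5:-→d6:-→d7:-→d8:H6→d9:H4 -> H4
  add 225.122.214.95/32 -> H0 at depth 32
  lookup 225.64.7.92: bits 1110000101 walk d0:H6→d1:H0→d2:-→d3:-→d4:-→d5:-→d6:-→d7:-→d8:H6→d9:H4→d10:H0 -> H0
  - 225.122.192.0/18 clear@18
  - 225.64.0.0/10 clear@10
  add 225.64.0.0/10 -> H2 at depth 10

== LOOKUPS ==
["H4","H3","H6","H4","H3","H6","H3","H0","H2","H6","H0","H4","H0"]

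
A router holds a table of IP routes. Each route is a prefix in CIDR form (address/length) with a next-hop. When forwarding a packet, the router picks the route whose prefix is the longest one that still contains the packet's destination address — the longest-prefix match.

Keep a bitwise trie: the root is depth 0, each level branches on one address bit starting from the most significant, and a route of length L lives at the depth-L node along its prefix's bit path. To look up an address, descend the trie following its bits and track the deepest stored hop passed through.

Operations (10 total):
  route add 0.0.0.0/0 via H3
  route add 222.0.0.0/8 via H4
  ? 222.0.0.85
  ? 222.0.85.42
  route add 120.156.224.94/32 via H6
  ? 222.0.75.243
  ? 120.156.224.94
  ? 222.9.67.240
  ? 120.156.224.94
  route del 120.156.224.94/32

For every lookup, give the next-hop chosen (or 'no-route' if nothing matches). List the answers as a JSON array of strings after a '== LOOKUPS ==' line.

Trace:
  + 0.0.0.0/0 (H3) depth=0
  + 222.0.0.0/8 (H4) depth=8
  ? 222.0.0.85  path d0:H3→d1:-→d2:-→d3:-→d4:-→d5:-→d6:-→d7:-→d8:H4  best=H4
  ? 222.0.85.42  path d0:H3→d1:-→d2:-→d3:-→d4:-→d5:-→d6:-→d7:-→d8:H4  best=H4
  + 120.156.224.94/32 (H6) depth=32
  ? 222.0.75.243  path d0:H3→d1:-→d2:-→d3:-→d4:-→d5:-→d6:-→d7:-→d8:H4  best=H4
  ? 120.156.224.94  path d0:H3→d1:-→d2:-→d3:-→d4:-→d5:-→d6:-→d7:-→d8:-→d9:-→d10:-→d11:-→d12:-→d13:-→d14:-→d15:-→d16:-→d17:-→d18:-→d19:-→d20:-→d21:-→d22:-→d23:-→d24:-→d25:-→d26:-→d27:-→d28:-→d29:-→d30:-→d31:-→d32:H6  best=H6
  ? 222.9.67.240  path d0:H3→d1:-→d2:-→d3:-→d4:-→d5:-→d6:-→d7:-→d8:H4  best=H4
  ? 120.156.224.94  path d0:H3→d1:-→d2:-→d3:-→d4:-→d5:-→d6:-→d7:-→d8:-→d9:-→d10:-→d11:-→d12:-→d13:-→d14:-→d15:-→d16:-→d17:-→d18:-→d19:-→d20:-→d21:-→d22:-→d23:-→d24:-→d25:-→d26:-→d27:-→d28:-→d29:-→d30:-→d31:-→d32:H6  best=H6
  - 120.156.224.94/32 clear@32

== LOOKUPS ==
["H4","H4","H4","H6","H4","H6"]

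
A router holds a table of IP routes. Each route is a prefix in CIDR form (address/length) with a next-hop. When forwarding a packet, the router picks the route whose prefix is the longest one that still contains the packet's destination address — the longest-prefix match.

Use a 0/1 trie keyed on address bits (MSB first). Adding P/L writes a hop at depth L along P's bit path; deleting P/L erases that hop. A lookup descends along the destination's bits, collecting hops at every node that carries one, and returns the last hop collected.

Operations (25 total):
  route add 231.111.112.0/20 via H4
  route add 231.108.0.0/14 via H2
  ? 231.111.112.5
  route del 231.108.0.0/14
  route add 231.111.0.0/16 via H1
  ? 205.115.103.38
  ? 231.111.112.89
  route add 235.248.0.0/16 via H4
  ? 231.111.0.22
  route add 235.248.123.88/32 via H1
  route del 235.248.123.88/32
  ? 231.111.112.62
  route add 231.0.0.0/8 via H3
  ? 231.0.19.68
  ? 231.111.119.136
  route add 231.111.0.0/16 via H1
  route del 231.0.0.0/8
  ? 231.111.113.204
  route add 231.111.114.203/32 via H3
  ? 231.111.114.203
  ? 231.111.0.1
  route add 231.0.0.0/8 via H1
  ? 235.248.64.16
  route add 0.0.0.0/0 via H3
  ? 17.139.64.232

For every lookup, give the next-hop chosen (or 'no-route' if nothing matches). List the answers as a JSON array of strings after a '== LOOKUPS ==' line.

Process each operation:
  add 231.111.112.0/20 -> H4 at depth 20
  add 231.108.0.0/14 -> H2 at depth 14
  Q 231.111.112.5: descend 11100111011011110111 ; hops seen [H2,H4] ; pick H4
  - 231.108.0.0/14 clear@14
  add 231.111.0.0/16 -> H1 at depth 16
  Q 205.115.103.38: descend 11 ; hops seen [∅] ; pick no-route
  Q 231.111.112.89: descend 11100111011011110111 ; hops seen [H1,H4] ; pick H4
  add 235.248.0.0/16 -> H4 at depth 16
  Q 231.111.0.22: descend 11100111011011110 ; hops seen [H1] ; pick H1
  add 235.248.123.88/32 -> H1 at depth 32
  - 235.248.123.88/32 clear@32
  Q 231.111.112.62: descend 11100111011011110111 ; hops seen [H1,H4] ; pick H4
  add 231.0.0.0/8 -> H3 at depth 8
  Q 231.0.19.68: descend 111001110 ; hops seen [H3] ; pick H3
  Q 231.111.119.136: descend 11100111011011110111 ; hops seen [H3,H1,H4] ; pick H4
  add 231.111.0.0/16 -> H1 at depth 16
  - 231.0.0.0/8 clear@8
  Q 231.111.113.204: descend 11100111011011110111 ; hops seen [H1,H4] ; pick H4
  add 231.111.114.203/32 -> H3 at depth 32
  Q 231.111.114.203: descend 11100111011011110111001011001011 ; hops seen [H1,H4,H3] ; pick H3
  Q 231.111.0.1: descend 11100111011011110 ; hops seen [H1] ; pick H1
  add 231.0.0.0/8 -> H1 at depth 8
  Q 235.248.64.16: descend 111010111111100001 ; hops seen [H4] ; pick H4
  add 0.0.0.0/0 -> H3 at depth 0
  Q 17.139.64.232: descend ε ; hops seen [H3] ; pick H3

== LOOKUPS ==
["H4","no-route","H4","H1","H4","H3","H4","H4","H3","H1","H4","H3"]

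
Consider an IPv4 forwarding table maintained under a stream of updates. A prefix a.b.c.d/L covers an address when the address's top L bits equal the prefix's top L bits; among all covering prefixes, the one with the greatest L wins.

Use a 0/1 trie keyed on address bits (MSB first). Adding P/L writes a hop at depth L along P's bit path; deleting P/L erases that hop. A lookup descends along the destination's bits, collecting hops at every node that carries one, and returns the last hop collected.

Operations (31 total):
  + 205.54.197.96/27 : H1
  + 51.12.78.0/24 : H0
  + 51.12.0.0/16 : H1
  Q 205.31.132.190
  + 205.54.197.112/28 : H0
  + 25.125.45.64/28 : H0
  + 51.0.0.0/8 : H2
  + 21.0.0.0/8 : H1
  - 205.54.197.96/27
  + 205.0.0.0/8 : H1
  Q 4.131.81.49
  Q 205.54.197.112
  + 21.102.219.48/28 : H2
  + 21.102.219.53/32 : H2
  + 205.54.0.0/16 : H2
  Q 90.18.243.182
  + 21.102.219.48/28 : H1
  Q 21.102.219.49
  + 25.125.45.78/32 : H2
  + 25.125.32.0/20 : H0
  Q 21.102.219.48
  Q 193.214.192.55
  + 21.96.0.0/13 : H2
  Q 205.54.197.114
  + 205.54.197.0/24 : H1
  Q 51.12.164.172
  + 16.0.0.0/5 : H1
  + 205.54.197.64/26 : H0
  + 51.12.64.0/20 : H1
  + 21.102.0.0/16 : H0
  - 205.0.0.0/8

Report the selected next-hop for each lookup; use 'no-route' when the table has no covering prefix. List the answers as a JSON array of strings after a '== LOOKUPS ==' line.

Process each operation:
  + 205.54.197.96/27 (H1) depth=27
  + 51.12.78.0/24 (H0) depth=24
  + 51.12.0.0/16 (H1) depth=16
  Q 205.31.132.190: descend 1100110100 ; hops seen [∅] ; pick no-route
  + 205.54.197.112/28 (H0) depth=28
  + 25.125.45.64/28 (H0) depth=28
  + 51.0.0.0/8 (H2) depth=8
  + 21.0.0.0/8 (H1) depth=8
  - 205.54.197.96/27 clear@27
  + 205.0.0.0/8 (H1) depth=8
  Q 4.131.81.49: descend 000 ; hops seen [∅] ; pick no-route
  Q 205.54.197.112: descend 1100110100110110110001010111 ; hops seen [H1,H0] ; pick H0
  + 21.102.219.48/28 (H2) depth=28
  + 21.102.219.53/32 (H2) depth=32
  + 205.54.0.0/16 (H2) depth=16
  Q 90.18.243.182: descend 0 ; hops seen [∅] ; pick no-route
  + 21.102.219.48/28 (H1) depth=28
  Q 21.102.219.49: descend 00010101011001101101101100110 ; hops seen [H1,H1] ; pick H1
  + 25.125.45.78/32 (H2) depth=32
  + 25.125.32.0/20 (H0) depth=20
  Q 21.102.219.48: descend 00010101011001101101101100110 ; hops seen [H1,H1] ; pick H1
  Q 193.214.192.55: descend 1100 ; hops seen [∅] ; pick no-route
  + 21.96.0.0/13 (H2) depth=13
  Q 205.54.197.114: descend 1100110100110110110001010111 ; hops seen [H1,H2,H0] ; pick H0
  + 205.54.197.0/24 (H1) depth=24
  Q 51.12.164.172: descend 0011001100001100 ; hops seen [H2,H1] ; pick H1
  + 16.0.0.0/5 (H1) depth=5
  + 205.54.197.64/26 (H0) depth=26
  + 51.12.64.0/20 (H1) depth=20
  + 21.102.0.0/16 (H0) depth=16
  - 205.0.0.0/8 clear@8

== LOOKUPS ==
["no-route","no-route","H0","no-route","H1","H1","no-route","H0","H1"]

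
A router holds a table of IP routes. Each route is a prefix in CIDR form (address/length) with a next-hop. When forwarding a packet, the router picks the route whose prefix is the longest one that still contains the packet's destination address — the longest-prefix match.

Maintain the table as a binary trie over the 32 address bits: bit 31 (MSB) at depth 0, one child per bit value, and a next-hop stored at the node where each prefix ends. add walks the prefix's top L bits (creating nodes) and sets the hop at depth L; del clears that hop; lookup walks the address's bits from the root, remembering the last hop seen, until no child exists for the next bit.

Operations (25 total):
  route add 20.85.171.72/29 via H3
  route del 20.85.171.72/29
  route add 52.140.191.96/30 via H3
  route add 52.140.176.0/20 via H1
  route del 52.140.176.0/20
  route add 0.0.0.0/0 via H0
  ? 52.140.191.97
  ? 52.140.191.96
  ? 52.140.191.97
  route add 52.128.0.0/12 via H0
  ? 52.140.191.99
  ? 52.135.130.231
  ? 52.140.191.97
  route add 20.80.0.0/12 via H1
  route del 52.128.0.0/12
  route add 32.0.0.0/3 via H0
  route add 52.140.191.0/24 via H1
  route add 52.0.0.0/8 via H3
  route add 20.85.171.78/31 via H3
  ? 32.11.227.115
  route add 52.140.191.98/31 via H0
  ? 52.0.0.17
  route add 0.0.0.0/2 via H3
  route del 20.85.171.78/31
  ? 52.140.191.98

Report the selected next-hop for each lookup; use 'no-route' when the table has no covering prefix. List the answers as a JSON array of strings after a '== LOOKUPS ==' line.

Trace:
  + 20.85.171.72/29 (H3) depth=29
  del 20.85.171.72/29 (clear depth 29)
  + 52.140.191.96/30 (H3) depth=30
  + 52.140.176.0/20 (H1) depth=20
  del 52.140.176.0/20 (clear depth 20)
  + 0.0.0.0/0 (H0) depth=0
  Q 52.140.191.97: descend 001101001000110010111111011000 ; hops seen [H0,H3] ; pick H3
  Q 52.140.191.96: descend 001101001000110010111111011000 ; hops seen [H0,H3] ; pick H3
  Q 52.140.191.97: descend 001101001000110010111111011000 ; hops seen [H0,H3] ; pick H3
  + 52.128.0.0/12 (H0) depth=12
  Q 52.140.191.99: descend 001101001000110010111111011000 ; hops seen [H0,H0,H3] ; pick H3
  Q 52.135.130.231: descend 001101001000 ; hops seen [H0,H0] ; pick H0
  Q 52.140.191.97: descend 001101001000110010111111011000 ; hops seen [H0,H0,H3] ; pick H3
  + 20.80.0.0/12 (H1) depth=12
  del 52.128.0.0/12 (clear depth 12)
  + 32.0.0.0/3 (H0) depth=3
  + 52.140.191.0/24 (H1) depth=24
  + 52.0.0.0/8 (H3) depth=8
  + 20.85.171.78/31 (H3) depth=31
  Q 32.11.227.115: descend 001 ; hops seen [H0,H0] ; pick H0
  + 52.140.191.98/31 (H0) depth=31
  Q 52.0.0.17: descend 00110100 ; hops seen [H0,H0,H3] ; pick H3
  + 0.0.0.0/2 (H3) depth=2
  del 20.85.171.78/31 (clear depth 31)
  Q 52.140.191.98: descend 0011010010001100101111110110001 ; hops seen [H0,H3,H0,H3,H1,H3,H0] ; pick H0

== LOOKUPS ==
["H3","H3","H3","H3","H0","H3","H0","H3","H0"]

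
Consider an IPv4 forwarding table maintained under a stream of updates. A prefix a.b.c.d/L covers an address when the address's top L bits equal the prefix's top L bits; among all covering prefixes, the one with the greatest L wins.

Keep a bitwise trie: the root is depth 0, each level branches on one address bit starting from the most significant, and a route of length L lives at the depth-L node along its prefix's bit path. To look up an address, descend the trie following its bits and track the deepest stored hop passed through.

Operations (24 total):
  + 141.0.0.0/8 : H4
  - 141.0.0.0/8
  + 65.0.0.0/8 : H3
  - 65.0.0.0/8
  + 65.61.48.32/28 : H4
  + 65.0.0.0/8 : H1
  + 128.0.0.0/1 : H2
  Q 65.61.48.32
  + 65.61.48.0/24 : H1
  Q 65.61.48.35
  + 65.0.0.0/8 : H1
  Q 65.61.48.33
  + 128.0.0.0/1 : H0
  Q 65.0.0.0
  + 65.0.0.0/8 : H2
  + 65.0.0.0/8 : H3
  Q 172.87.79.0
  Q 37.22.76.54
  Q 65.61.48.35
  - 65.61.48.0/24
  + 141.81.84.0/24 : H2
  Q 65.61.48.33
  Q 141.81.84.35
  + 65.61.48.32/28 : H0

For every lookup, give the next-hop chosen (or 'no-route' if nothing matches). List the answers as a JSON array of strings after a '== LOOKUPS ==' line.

Trace:
  + 141.0.0.0/8 (H4) depth=8
  del 141.0.0.0/8 (clear depth 8)
  + 65.0.0.0/8 (H3) depth=8
  del 65.0.0.0/8 (clear depth 8)
  + 65.61.48.32/28 (H4) depth=28
  + 65.0.0.0/8 (H1) depth=8
  + 128.0.0.0/1 (H2) depth=1
  lookup 65.61.48.32: bits 0100000100111101001100000010 walk d0:-→d1:-→d2:-→d3:-→d4:-→d5:-→d6:-→d7:-→d8:H1→d9:-→d10:-→d11:-→d12:-→d13:-→d14:-→d15:-→d16:-→d17:-→d18:-→d19:-→d20:-→d21:-→d22:-→d23:-→d24:-→d25:-→d26:-→d27:-→d28:H4 -> H4
  + 65.61.48.0/24 (H1) depth=24
  lookup 65.61.48.35: bits 0100000100111101001100000010 walk d0:-→d1:-→d2:-→d3:-→d4:-→d5:-→d6:-→d7:-→d8:H1→d9:-→d10:-→d11:-→d12:-→d13:-→d14:-→d15:-→d16:-→d17:-→d18:-→d19:-→d20:-→d21:-→d22:-→d23:-→d24:H1→d25:-→d26:-→d27:-→d28:H4 -> H4
  + 65.0.0.0/8 (H1) depth=8
  lookup 65.61.48.33: bits 0100000100111101001100000010 walk d0:-→d1:-→d2:-→d3:-→d4:-→d5:-→d6:-→d7:-→d8:H1→d9:-→d10:-→d11:-→d12:-→d13:-→d14:-→d15:-→d16:-→d17:-→d18:-→d19:-→d20:-→d21:-→d22:-→d23:-→d24:H1→d25:-→d26:-→d27:-→d28:H4 -> H4
  + 128.0.0.0/1 (H0) depth=1
  lookup 65.0.0.0: bits 0100000100 walk d0:-→d1:-→d2:-→d3:-→d4:-→d5:-→d6:-→d7:-→d8:H1→d9:-→d10:- -> H1
  + 65.0.0.0/8 (H2) depth=8
  + 65.0.0.0/8 (H3) depth=8
  lookup 172.87.79.0: bits 10 walk d0:-→d1:H0→d2:- -> H0
  lookup 37.22.76.54: bits 0 walk d0:-→d1:- -> no-route
  lookup 65.61.48.35: bits 0100000100111101001100000010 walk d0:-→d1:-→d2:-→d3:-→d4:-→d5:-→d6:-→d7:-→d8:H3→d9:-→d10:-→d11:-→d12:-→d13:-→d14:-→d15:-→d16:-→d17:-→d18:-→d19:-→d20:-→d21:-→d22:-→d23:-→d24:H1→d25:-→d26:-→d27:-→d28:H4 -> H4
  del 65.61.48.0/24 (clear depth 24)
  + 141.81.84.0/24 (H2) depth=24
  lookup 65.61.48.33: bits 0100000100111101001100000010 walk d0:-→d1:-→d2:-→d3:-→d4:-→d5:-→d6:-→d7:-→d8:H3→d9:-→d10:-→d11:-→d12:-→d13:-→d14:-→d15:-→d16:-→d17:-→d18:-→d19:-→d20:-→d21:-→d22:-→d23:-→d24:-→d25:-→d26:-→d27:-→d28:H4 -> H4
  lookup 141.81.84.35: bits 100011010101000101010100 walk d0:-→d1:H0→d2:-→d3:-→d4:-→d5:-→d6:-→d7:-→d8:-→d9:-→d10:-→d11:-→d12:-→d13:-→d14:-→d15:-→d16:-→d17:-→d18:-→d19:-→d20:-→d21:-→d22:-→d23:-→d24:H2 -> H2
  + 65.61.48.32/28 (H0) depth=28

== LOOKUPS ==
["H4","H4","H4","H1","H0","no-route","H4","H4","H2"]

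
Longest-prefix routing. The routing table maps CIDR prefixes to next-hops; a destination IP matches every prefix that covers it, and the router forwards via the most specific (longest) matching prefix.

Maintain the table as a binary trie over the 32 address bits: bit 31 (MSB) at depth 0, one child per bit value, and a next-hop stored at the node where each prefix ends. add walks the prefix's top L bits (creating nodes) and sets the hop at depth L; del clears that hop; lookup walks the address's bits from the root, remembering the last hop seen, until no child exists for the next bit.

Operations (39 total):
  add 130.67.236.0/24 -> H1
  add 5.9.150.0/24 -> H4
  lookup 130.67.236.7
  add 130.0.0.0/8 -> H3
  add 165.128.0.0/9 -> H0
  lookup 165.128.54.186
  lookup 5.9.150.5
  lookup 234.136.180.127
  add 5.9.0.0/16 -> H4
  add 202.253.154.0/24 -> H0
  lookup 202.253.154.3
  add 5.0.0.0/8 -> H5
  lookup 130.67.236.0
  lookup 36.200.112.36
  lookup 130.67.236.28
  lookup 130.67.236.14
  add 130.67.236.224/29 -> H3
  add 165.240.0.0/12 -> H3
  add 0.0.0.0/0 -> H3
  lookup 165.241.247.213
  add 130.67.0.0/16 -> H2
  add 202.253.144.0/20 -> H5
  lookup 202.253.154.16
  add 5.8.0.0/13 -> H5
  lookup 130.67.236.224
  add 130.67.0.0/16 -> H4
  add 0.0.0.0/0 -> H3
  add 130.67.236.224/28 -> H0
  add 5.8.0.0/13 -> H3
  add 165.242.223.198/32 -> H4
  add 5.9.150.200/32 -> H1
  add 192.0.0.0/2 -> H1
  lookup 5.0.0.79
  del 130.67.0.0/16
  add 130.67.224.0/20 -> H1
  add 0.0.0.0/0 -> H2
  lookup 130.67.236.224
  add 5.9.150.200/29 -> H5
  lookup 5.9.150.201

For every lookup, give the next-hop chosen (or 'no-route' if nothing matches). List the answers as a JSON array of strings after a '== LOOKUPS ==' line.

Apply in order:
  + 130.67.236.0/24 (H1) depth=24
  + 5.9.150.0/24 (H4) depth=24
  lookup 130.67.236.7: bits 100000100100001111101100 walk d0:-→d1:-→d2:-→d3:-→d4:-→d5:-→d6:-→d7:-→d8:-→d9:-→d10:-→d11:-→d12:-→d13:-→d14:-→d15:-→d16:-→d17:-→d18:-→d19:-→d20:-→d21:-→d22:-→d23:-→d24:H1 -> H1
  + 130.0.0.0/8 (H3) depth=8
  + 165.128.0.0/9 (H0) depth=9
  lookup 165.128.54.186: bits 101001011 walk d0:-→d1:-→d2:-→d3:-→d4:-→d5:-→d6:-→d7:-→d8:-→d9:H0 -> H0
  lookup 5.9.150.5: bits 000001010000100110010110 walk d0:-→d1:-→d2:-→d3:-→d4:-→d5:-→d6:-→d7:-→d8:-→d9:-→d10:-→d11:-→d12:-→d13:-→d14:-→d15:-→d16:-→d17:-→d18:-→d19:-→d20:-→d21:-→d22:-→d23:-→d24:H4 -> H4
  lookup 234.136.180.127: bits 1 walk d0:-→d1:- -> no-route
  + 5.9.0.0/16 (H4) depth=16
  + 202.253.154.0/24 (H0) depth=24
  lookup 202.253.154.3: bits 110010101111110110011010 walk d0:-→d1:-→d2:-→d3:-→d4:-→d5:-→d6:-→d7:-→d8:-→d9:-→d10:-→d11:-→d12:-→d13:-→d14:-→d15:-→d16:-→d17:-→d18:-→d19:-→d20:-→d21:-→d22:-→d23:-→d24:H0 -> H0
  + 5.0.0.0/8 (H5) depth=8
  lookup 130.67.236.0: bits 100000100100001111101100 walk d0:-→d1:-→d2:-→d3:-→d4:-→d5:-→d6:-→d7:-→d8:H3→d9:-→d10:-→d11:-→d12:-→d13:-→d14:-→d15:-→d16:-→d17:-→d18:-→d19:-→d20:-→d21:-→d22:-→d23:-→d24:H1 -> H1
  lookup 36.200.112.36: bits 00 walk d0:-→d1:-→d2:- -> no-route
  lookup 130.67.236.28: bits 100000100100001111101100 walk d0:-→d1:-→d2:-→d3:-→d4:-→d5:-→d6:-→d7:-→d8:H3→d9:-→d10:-→d11:-→d12:-→d13:-→d14:-→d15:-→d16:-→d17:-→d18:-→d19:-→d20:-→d21:-→d22:-→d23:-→d24:H1 -> H1
  lookup 130.67.236.14: bits 100000100100001111101100 walk d0:-→d1:-→d2:-→d3:-→d4:-→d5:-→d6:-→d7:-→d8:H3→d9:-→d10:-→d11:-→d12:-→d13:-→d14:-→d15:-→d16:-→d17:-→d18:-→d19:-→d20:-→d21:-→d22:-→d23:-→d24:H1 -> H1
  + 130.67.236.224/29 (H3) depth=29
  + 165.240.0.0/12 (H3) depth=12
  + 0.0.0.0/0 (H3) depth=0
  lookup 165.241.247.213: bits 101001011111 walk d0:H3→d1:-→d2:-→d3:-→d4:-→d5:-→d6:-→d7:-→d8:-→d9:H0→d10:-→d11:-→d12:H3 -> H3
  + 130.67.0.0/16 (H2) depth=16
  + 202.253.144.0/20 (H5) depth=20
  lookup 202.253.154.16: bits 110010101111110110011010 walk d0:H3→d1:-→d2:-→d3:-→d4:-→d5:-→d6:-→d7:-→d8:-→d9:-→d10:-→d11:-→d12:-→d13:-→d14:-→d15:-→d16:-→d17:-→d18:-→d19:-→d20:H5→d21:-→d22:-→d23:-→d24:H0 -> H0
  + 5.8.0.0/13 (H5) depth=13
  lookup 130.67.236.224: bits 10000010010000111110110011100 walk d0:H3→d1:-→d2:-→d3:-→d4:-→d5:-→d6:-→d7:-→d8:H3→d9:-→d10:-→d11:-→d12:-→d13:-→d14:-→d15:-→d16:H2→d17:-→d18:-→d19:-→d20:-→d21:-→d22:-→d23:-→d24:H1→d25:-→d26:-→d27:-→d28:-→d29:H3 -> H3
  + 130.67.0.0/16 (H4) depth=16
  + 0.0.0.0/0 (H3) depth=0
  + 130.67.236.224/28 (H0) depth=28
  + 5.8.0.0/13 (H3) depth=13
  + 165.242.223.198/32 (H4) depth=32
  + 5.9.150.200/32 (H1) depth=32
  + 192.0.0.0/2 (H1) depth=2
  lookup 5.0.0.79: bits 000001010000 walk d0:H3→d1:-→d2:-→d3:-→d4:-→d5:-→d6:-→d7:-→d8:H5→d9:-→d10:-→d11:-→d12:- -> H5
  del 130.67.0.0/16 (clear depth 16)
  + 130.67.224.0/20 (H1) depth=20
  + 0.0.0.0/0 (H2) depth=0
  lookup 130.67.236.224: bits 10000010010000111110110011100 walk d0:H2→d1:-→d2:-→d3:-→d4:-→d5:-→d6:-→d7:-→d8:H3→d9:-→d10:-→d11:-→d12:-→d13:-→d14:-→d15:-→d16:-→d17:-→d18:-→d19:-→d20:H1→d21:-→d22:-→d23:-→d24:H1→d25:-→d26:-→d27:-→d28:H0→d29:H3 -> H3
  + 5.9.150.200/29 (H5) depth=29
  lookup 5.9.150.201: bits 0000010100001001100101101100100 walk d0:H2→d1:-→d2:-→d3:-→d4:-→d5:-→d6:-→d7:-→d8:H5→d9:-→d10:-→d11:-→d12:-→d13:H3→d14:-→d15:-→d16:H4→d17:-→d18:-→d19:-→d20:-→d21:-→d22:-→d23:-→d24:H4→d25:-→d26:-→d27:-→d28:-→d29:H5→d30:-→d31:- -> H5

== LOOKUPS ==
["H1","H0","H4","no-route","H0","H1","no-route","H1","H1","H3","H0","H3","H5","H3","H5"]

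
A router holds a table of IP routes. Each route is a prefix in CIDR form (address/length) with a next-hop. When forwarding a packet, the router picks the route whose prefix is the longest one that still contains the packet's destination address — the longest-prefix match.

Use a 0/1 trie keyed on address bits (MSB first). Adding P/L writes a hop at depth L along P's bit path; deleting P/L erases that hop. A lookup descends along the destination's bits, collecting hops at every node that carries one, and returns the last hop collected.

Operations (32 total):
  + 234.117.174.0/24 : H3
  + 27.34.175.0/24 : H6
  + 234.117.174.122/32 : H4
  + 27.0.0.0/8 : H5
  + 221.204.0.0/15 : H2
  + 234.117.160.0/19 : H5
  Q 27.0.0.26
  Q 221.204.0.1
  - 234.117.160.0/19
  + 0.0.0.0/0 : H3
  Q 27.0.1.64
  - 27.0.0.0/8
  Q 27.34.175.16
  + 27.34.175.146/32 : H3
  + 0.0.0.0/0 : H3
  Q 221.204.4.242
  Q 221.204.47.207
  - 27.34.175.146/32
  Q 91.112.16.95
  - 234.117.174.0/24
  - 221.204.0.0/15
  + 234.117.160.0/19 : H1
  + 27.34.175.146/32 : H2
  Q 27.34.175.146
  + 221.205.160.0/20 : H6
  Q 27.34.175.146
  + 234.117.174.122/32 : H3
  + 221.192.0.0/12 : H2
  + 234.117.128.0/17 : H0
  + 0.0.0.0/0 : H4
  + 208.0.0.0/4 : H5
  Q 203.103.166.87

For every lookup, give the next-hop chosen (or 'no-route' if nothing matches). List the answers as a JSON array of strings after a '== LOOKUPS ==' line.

Apply in order:
  add 234.117.174.0/24 -> H3 at depth 24
  add 27.34.175.0/24 -> H6 at depth 24
  add 234.117.174.122/32 -> H4 at depth 32
  add 27.0.0.0/8 -> H5 at depth 8
  add 221.204.0.0/15 -> H2 at depth 15
  add 234.117.160.0/19 -> H5 at depth 19
  lookup 27.0.0.26: bits 0001101100 walk d0:-→d1:-→d2:-→d3:-→d4:-→d5:-→d6:-→d7:-→d8:H5→d9:-→d10:- -> H5
  lookup 221.204.0.1: bits 110111011100110 walk d0:-→d1:-→d2:-→d3:-→d4:-→d5:-→d6:-→d7:-→d8:-→d9:-→d10:-→d11:-→d12:-→d13:-→d14:-→d15:H2 -> H2
  - 234.117.160.0/19 clear@19
  add 0.0.0.0/0 -> H3 at depth 0
  lookup 27.0.1.64: bits 0001101100 walk d0:H3→d1:-→d2:-→d3:-→d4:-→d5:-→d6:-→d7:-→d8:H5→d9:-→d10:- -> H5
  - 27.0.0.0/8 clear@8
  lookup 27.34.175.16: bits 000110110010001010101111 walk d0:H3→d1:-→d2:-→d3:-→d4:-→d5:-→d6:-→d7:-→d8:-→d9:-→d10:-→d11:-→d12:-→d13:-→d14:-→d15:-→d16:-→d17:-→d18:-→d19:-→d20:-→d21:-→d22:-→d23:-→d24:H6 -> H6
  add 27.34.175.146/32 -> H3 at depth 32
  add 0.0.0.0/0 -> H3 at depth 0
  lookup 221.204.4.242: bits 110111011100110 walk d0:H3→d1:-→d2:-→d3:-→d4:-→d5:-→d6:-→d7:-→d8:-→d9:-→d10:-→d11:-→d12:-→d13:-→d14:-→d15:H2 -> H2
  lookup 221.204.47.207: bits 110111011100110 walk d0:H3→d1:-→d2:-→d3:-→d4:-→d5:-→d6:-→d7:-→d8:-→d9:-→d10:-→d11:-→d12:-→d13:-→d14:-→d15:H2 -> H2
  - 27.34.175.146/32 clear@32
  lookup 91.112.16.95: bits 0 walk d0:H3→d1:- -> H3
  - 234.117.174.0/24 clear@24
  - 221.204.0.0/15 clear@15
  add 234.117.160.0/19 -> H1 at depth 19
  add 27.34.175.146/32 -> H2 at depth 32
  lookup 27.34.175.146: bits 00011011001000101010111110010010 walk d0:H3→d1:-→d2:-→d3:-→d4:-→d5:-→d6:-→d7:-→d8:-→d9:-→d10:-→d11:-→d12:-→d13:-→d14:-→d15:-→d16:-→d17:-→d18:-→d19:-→d20:-→d21:-→d22:-→d23:-→d24:H6→d25:-→d26:-→d27:-→d28:-→d29:-→d30:-→d31:-→d32:H2 -> H2
  add 221.205.160.0/20 -> H6 at depth 20
  lookup 27.34.175.146: bits 00011011001000101010111110010010 walk d0:H3→d1:-→d2:-→d3:-→d4:-→d5:-→d6:-→d7:-→d8:-→d9:-→d10:-→d11:-→d12:-→d13:-→d14:-→d15:-→d16:-→d17:-→d18:-→d19:-→d20:-→d21:-→d22:-→d23:-→d24:H6→d25:-→d26:-→d27:-→d28:-→d29:-→d30:-→d31:-→d32:H2 -> H2
  add 234.117.174.122/32 -> H3 at depth 32
  add 221.192.0.0/12 -> H2 at depth 12
  add 234.117.128.0/17 -> H0 at depth 17
  add 0.0.0.0/0 -> H4 at depth 0
  add 208.0.0.0/4 -> H5 at depth 4
  lookup 203.103.166.87: bits 110 walk d0:H4→d1:-→d2:-→d3:- -> H4

== LOOKUPS ==
["H5","H2","H5","H6","H2","H2","H3","H2","H2","H4"]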